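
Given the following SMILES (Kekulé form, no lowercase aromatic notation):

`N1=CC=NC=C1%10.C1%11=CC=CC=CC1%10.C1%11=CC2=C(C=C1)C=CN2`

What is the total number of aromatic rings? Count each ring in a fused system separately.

The SMILES encodes a six-membered ring with nitrogens at positions 1 and 4 and three alternating double bonds; a seven-membered carbon ring with three C=C double bonds and one sp³ carbon; a six-membered carbon ring with three alternating C=C double bonds, fused to a five-membered ring containing one N–H nitrogen and two C=C double bonds.
The 6-membered ring with two nitrogens (1,4) is fully conjugated (every ring atom contributes a p orbital); 3 ring double bonds give 6 π electrons. Since 6 = 4n+2 (n=1), it is aromatic (pyrazine).
The 7-membered ring has one sp³ carbon, so it is not fully conjugated — not aromatic (cycloheptatriene).
The fused 6/5-membered bicyclic (with one N–H) is a single π system with 9 sp² atoms and 10 π electrons from ring double bonds plus a heteroatom lone pair. 10 = 4(2)+2, so the system is aromatic and both rings count as aromatic (indole).
3 of the 4 rings are aromatic. Total: 3.

3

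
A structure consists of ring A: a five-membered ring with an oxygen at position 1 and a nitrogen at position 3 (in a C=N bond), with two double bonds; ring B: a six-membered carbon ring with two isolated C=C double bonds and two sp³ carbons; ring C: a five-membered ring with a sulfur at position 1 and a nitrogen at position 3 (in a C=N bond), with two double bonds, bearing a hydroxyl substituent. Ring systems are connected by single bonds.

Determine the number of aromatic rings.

2

Ring A is planar and fully conjugated; 2 ring double bonds (4 π electrons) plus a heteroatom lone pair (2) give 6 π electrons. Since 6 = 4n+2 (n=1), ring A is aromatic (oxazole).
Ring B has two sp³ carbons, so it is not fully conjugated — not aromatic (1,4-cyclohexadiene).
Ring C has a continuous p-orbital overlap around the ring; 2 ring double bonds (4 π electrons) plus a heteroatom lone pair (2) give 6 π electrons. That satisfies 4n+2 with n=1, so ring C is aromatic (thiazole).
Aromatic: A, C. Total: 2.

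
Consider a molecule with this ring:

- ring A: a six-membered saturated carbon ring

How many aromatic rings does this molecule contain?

Ring A has only sp³ atoms, so it is not fully conjugated — not aromatic (cyclohexane).

0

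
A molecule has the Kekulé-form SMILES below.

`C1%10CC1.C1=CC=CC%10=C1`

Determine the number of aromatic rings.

1

The SMILES encodes a three-membered saturated carbon ring; a six-membered carbon ring with three alternating C=C double bonds.
The 3-membered ring has only sp³ atoms, so it is not fully conjugated — not aromatic (cyclopropane).
The 6-membered ring is fully conjugated (every ring atom contributes a p orbital); 3 ring double bonds give 6 π electrons. 6 = 4(1)+2, so it is aromatic (benzene).
1 of the 2 rings is aromatic. Total: 1.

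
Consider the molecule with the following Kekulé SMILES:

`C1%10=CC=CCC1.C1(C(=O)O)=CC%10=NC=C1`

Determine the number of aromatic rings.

The SMILES encodes a six-membered carbon ring with two conjugated C=C double bonds and two sp³ carbons; a six-membered ring of five carbons and one nitrogen with three alternating double bonds.
The 6-membered ring has two sp³ carbons, so it is not fully conjugated — not aromatic (1,3-cyclohexadiene).
The 6-membered ring with one nitrogen has a continuous p-orbital overlap around the ring; 3 ring double bonds give 6 π electrons. 6 = 4(1)+2, so it is aromatic (pyridine).
1 of the 2 rings is aromatic. Total: 1.

1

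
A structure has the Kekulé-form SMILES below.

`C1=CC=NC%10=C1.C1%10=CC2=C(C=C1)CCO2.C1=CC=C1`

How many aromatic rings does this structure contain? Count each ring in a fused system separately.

The SMILES encodes a six-membered ring of five carbons and one nitrogen with three alternating double bonds; a six-membered carbon ring with three alternating C=C double bonds, fused to a five-membered ring containing one oxygen and two sp³ carbons; a four-membered carbon ring with two alternating C=C double bonds.
The 6-membered ring with one nitrogen is planar and fully conjugated; 3 ring double bonds give 6 π electrons. 6 = 4(1)+2, so it is aromatic (pyridine).
The 6-membered ring is planar and fully conjugated; 3 ring double bonds give 6 π electrons. That satisfies 4n+2 with n=1, so it is aromatic (benzene ring).
The 5-membered ring with one oxygen has two sp³ carbons, so it is not fully conjugated — not aromatic (oxolane ring).
The 4-membered ring has only sp² ring atoms; a planar conformation would have a fully conjugated π system of 4 electrons. But 4 = 4(1), which is 4n not 4n+2, so it is not aromatic (cyclobutadiene) — cyclobutadiene is antiaromatic and distorts to a rectangle.
2 of the 4 rings are aromatic. Total: 2.

2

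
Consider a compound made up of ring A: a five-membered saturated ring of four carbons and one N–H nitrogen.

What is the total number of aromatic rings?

Ring A has only sp³ atoms, so it is not fully conjugated — not aromatic (pyrrolidine).

0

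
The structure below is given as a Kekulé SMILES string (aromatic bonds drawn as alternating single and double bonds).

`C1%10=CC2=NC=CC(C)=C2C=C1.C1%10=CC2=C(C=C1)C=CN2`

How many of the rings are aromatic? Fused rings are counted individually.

The SMILES encodes two fused six-membered rings, each with three alternating double bonds; one ring is all carbon and the other has one ring nitrogen; a six-membered carbon ring with three alternating C=C double bonds, fused to a five-membered ring containing one N–H nitrogen and two C=C double bonds.
The fused 6/6-membered bicyclic (with one nitrogen) is a single π system with 10 sp² atoms and 10 π electrons from ring double bonds. 10 = 4(2)+2, so the system is aromatic and both rings count as aromatic (quinoline).
The fused 6/5-membered bicyclic (with one N–H) is a single π system with 9 sp² atoms and 10 π electrons from ring double bonds plus a heteroatom lone pair. 10 = 4(2)+2, so the system is aromatic and both rings count as aromatic (indole).
4 of the 4 rings are aromatic. Total: 4.

4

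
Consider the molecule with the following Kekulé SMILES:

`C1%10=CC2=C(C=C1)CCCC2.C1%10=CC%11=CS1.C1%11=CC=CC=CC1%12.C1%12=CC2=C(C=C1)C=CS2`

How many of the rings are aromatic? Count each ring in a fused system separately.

The SMILES encodes a six-membered carbon ring with three alternating C=C double bonds, fused to a saturated six-membered carbon ring; a five-membered ring of four carbons and one sulfur, with two C=C double bonds; a seven-membered carbon ring with three C=C double bonds and one sp³ carbon; a six-membered carbon ring with three alternating C=C double bonds, fused to a five-membered ring containing one sulfur and two C=C double bonds.
The 6-membered ring is planar and fully conjugated; 3 ring double bonds give 6 π electrons. Since 6 = 4n+2 (n=1), it is aromatic (benzene ring).
The second 6-membered ring has four sp³ carbons, so it is not fully conjugated — not aromatic (cyclohexane ring).
The 5-membered ring with one sulfur is planar and fully conjugated; 2 ring double bonds (4 π electrons) plus a heteroatom lone pair (2) give 6 π electrons. 6 = 4(1)+2, so it is aromatic (thiophene).
The 7-membered ring has one sp³ carbon, so it is not fully conjugated — not aromatic (cycloheptatriene).
The fused 6/5-membered bicyclic (with one sulfur) is a single π system with 9 sp² atoms and 10 π electrons from ring double bonds plus a heteroatom lone pair. 10 = 4(2)+2, so the system is aromatic and both rings count as aromatic (benzothiophene).
4 of the 6 rings are aromatic. Total: 4.

4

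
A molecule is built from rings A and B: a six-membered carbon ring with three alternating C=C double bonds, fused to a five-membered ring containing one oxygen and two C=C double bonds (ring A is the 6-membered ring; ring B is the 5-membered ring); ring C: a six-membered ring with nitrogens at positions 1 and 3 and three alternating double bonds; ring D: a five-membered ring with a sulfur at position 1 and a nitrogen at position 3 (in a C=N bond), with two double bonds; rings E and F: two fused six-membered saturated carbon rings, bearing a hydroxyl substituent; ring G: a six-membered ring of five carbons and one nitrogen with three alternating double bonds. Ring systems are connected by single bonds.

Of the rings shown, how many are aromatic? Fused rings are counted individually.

5

Rings A and B form a fused bicyclic system (with one oxygen) with 9 sp² atoms and 10 π electrons from ring double bonds plus a heteroatom lone pair. 10 = 4(2)+2, so the system is aromatic and both rings count as aromatic (benzofuran).
Ring C is fully conjugated (every ring atom contributes a p orbital); 3 ring double bonds give 6 π electrons. Since 6 = 4n+2 (n=1), ring C is aromatic (pyrimidine).
Ring D is planar and fully conjugated; 2 ring double bonds (4 π electrons) plus a heteroatom lone pair (2) give 6 π electrons. Since 6 = 4n+2 (n=1), ring D is aromatic (thiazole).
Ring E has only sp³ atoms, so it is not fully conjugated — not aromatic (cyclohexane ring).
Ring F has only sp³ atoms, so it is not fully conjugated — not aromatic (cyclohexane ring).
Ring G is planar and fully conjugated; 3 ring double bonds give 6 π electrons. Since 6 = 4n+2 (n=1), ring G is aromatic (pyridine).
Aromatic: A, B, C, D, G. Total: 5.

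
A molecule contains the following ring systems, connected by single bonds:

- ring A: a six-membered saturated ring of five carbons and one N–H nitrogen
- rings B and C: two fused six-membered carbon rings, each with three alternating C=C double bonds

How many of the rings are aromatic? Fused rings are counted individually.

Ring A has only sp³ atoms, so it is not fully conjugated — not aromatic (piperidine).
Rings B and C form a fused bicyclic system with 10 sp² atoms and 10 π electrons from ring double bonds. 10 = 4(2)+2, so the system is aromatic and both rings count as aromatic (naphthalene).
Aromatic: B, C. Total: 2.

2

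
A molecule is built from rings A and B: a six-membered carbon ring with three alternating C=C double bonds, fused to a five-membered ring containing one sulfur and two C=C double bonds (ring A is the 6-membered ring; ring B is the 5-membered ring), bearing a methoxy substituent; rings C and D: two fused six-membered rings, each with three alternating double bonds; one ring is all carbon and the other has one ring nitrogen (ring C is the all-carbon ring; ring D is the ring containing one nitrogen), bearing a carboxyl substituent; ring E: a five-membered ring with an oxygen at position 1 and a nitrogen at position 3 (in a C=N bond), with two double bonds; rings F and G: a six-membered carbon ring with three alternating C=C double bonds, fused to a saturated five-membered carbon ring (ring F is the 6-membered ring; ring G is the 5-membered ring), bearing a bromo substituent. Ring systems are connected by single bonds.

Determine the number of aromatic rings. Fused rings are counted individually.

Rings A and B form a fused bicyclic system (with one sulfur) with 9 sp² atoms and 10 π electrons from ring double bonds plus a heteroatom lone pair. 10 = 4(2)+2, so the system is aromatic and both rings count as aromatic (benzothiophene).
Rings C and D form a fused bicyclic system (with one nitrogen) with 10 sp² atoms and 10 π electrons from ring double bonds. 10 = 4(2)+2, so the system is aromatic and both rings count as aromatic (quinoline).
Ring E is planar and fully conjugated; 2 ring double bonds (4 π electrons) plus a heteroatom lone pair (2) give 6 π electrons. 6 = 4(1)+2, so ring E is aromatic (oxazole).
Ring F has a continuous p-orbital overlap around the ring; 3 ring double bonds give 6 π electrons. Since 6 = 4n+2 (n=1), ring F is aromatic (benzene ring).
Ring G has three sp³ carbons, so it is not fully conjugated — not aromatic (cyclopentane ring).
Aromatic: A, B, C, D, E, F. Total: 6.

6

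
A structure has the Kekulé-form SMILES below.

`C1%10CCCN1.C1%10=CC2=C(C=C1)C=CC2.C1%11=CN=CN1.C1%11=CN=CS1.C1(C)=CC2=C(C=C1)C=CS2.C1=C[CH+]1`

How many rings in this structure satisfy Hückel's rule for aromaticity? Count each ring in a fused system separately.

The SMILES encodes a five-membered saturated ring of four carbons and one N–H nitrogen; a six-membered carbon ring with three alternating C=C double bonds, fused to a five-membered carbon ring containing one C=C double bond and one sp³ carbon; a five-membered ring with nitrogens at positions 1 and 3 (one bearing H, one in a C=N bond) and two double bonds; a five-membered ring with a sulfur at position 1 and a nitrogen at position 3 (in a C=N bond), with two double bonds; a six-membered carbon ring with three alternating C=C double bonds, fused to a five-membered ring containing one sulfur and two C=C double bonds; a three-membered all-carbon ring bearing a positive charge on one carbon, with one C=C double bond.
The 5-membered ring with one N–H has only sp³ atoms, so it is not fully conjugated — not aromatic (pyrrolidine).
The 6-membered ring is planar and fully conjugated; 3 ring double bonds give 6 π electrons. That satisfies 4n+2 with n=1, so it is aromatic (benzene ring).
The 5-membered ring has one sp³ carbon, so it is not fully conjugated — not aromatic (cyclopentene ring).
The 5-membered ring with two nitrogens (one N–H, one =N–) is fully conjugated (every ring atom contributes a p orbital); 2 ring double bonds (4 π electrons) plus a heteroatom lone pair (2) give 6 π electrons. That satisfies 4n+2 with n=1, so it is aromatic (imidazole).
The 5-membered ring with one sulfur and one =N– has a continuous p-orbital overlap around the ring; 2 ring double bonds (4 π electrons) plus a heteroatom lone pair (2) give 6 π electrons. That satisfies 4n+2 with n=1, so it is aromatic (thiazole).
The fused 6/5-membered bicyclic (with one sulfur) is a single π system with 9 sp² atoms and 10 π electrons from ring double bonds plus a heteroatom lone pair. 10 = 4(2)+2, so the system is aromatic and both rings count as aromatic (benzothiophene).
The 3-membered ring is planar and fully conjugated; 1 ring double bond (2 π electrons) plus the carbocation's empty p orbital (0, but keeps the ring conjugated) give 2 π electrons. Since 2 = 4n+2 (n=0), it is aromatic (cyclopropenyl cation).
6 of the 8 rings are aromatic. Total: 6.

6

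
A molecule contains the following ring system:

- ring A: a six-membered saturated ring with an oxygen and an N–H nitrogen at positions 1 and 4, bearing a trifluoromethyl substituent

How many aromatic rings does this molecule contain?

Ring A has only sp³ atoms, so it is not fully conjugated — not aromatic (morpholine).

0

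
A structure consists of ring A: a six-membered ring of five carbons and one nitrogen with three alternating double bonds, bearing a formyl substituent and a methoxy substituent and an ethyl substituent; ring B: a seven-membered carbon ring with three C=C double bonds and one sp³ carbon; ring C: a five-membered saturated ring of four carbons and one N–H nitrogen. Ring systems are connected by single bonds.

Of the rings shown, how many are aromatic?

Ring A is fully conjugated (every ring atom contributes a p orbital); 3 ring double bonds give 6 π electrons. That satisfies 4n+2 with n=1, so ring A is aromatic (pyridine).
Ring B has one sp³ carbon, so it is not fully conjugated — not aromatic (cycloheptatriene).
Ring C has only sp³ atoms, so it is not fully conjugated — not aromatic (pyrrolidine).
Aromatic: A. Total: 1.

1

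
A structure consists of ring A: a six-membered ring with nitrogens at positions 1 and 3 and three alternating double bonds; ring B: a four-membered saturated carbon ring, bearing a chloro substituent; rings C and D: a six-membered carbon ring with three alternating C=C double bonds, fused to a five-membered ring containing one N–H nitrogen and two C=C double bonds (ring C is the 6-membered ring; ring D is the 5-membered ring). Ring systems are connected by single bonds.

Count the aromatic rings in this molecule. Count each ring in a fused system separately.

3

Ring A is fully conjugated (every ring atom contributes a p orbital); 3 ring double bonds give 6 π electrons. That satisfies 4n+2 with n=1, so ring A is aromatic (pyrimidine).
Ring B has only sp³ atoms, so it is not fully conjugated — not aromatic (cyclobutane).
Rings C and D form a fused bicyclic system (with one N–H) with 9 sp² atoms and 10 π electrons from ring double bonds plus a heteroatom lone pair. 10 = 4(2)+2, so the system is aromatic and both rings count as aromatic (indole).
Aromatic: A, C, D. Total: 3.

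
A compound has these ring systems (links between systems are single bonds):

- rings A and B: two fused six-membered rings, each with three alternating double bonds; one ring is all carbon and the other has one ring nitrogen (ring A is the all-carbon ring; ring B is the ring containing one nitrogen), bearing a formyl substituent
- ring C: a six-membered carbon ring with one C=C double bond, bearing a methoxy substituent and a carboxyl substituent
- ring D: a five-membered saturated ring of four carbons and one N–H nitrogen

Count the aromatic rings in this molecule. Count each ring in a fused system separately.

2

Rings A and B form a fused bicyclic system (with one nitrogen) with 10 sp² atoms and 10 π electrons from ring double bonds. 10 = 4(2)+2, so the system is aromatic and both rings count as aromatic (quinoline).
Ring C has four sp³ carbons, so it is not fully conjugated — not aromatic (cyclohexene).
Ring D has only sp³ atoms, so it is not fully conjugated — not aromatic (pyrrolidine).
Aromatic: A, B. Total: 2.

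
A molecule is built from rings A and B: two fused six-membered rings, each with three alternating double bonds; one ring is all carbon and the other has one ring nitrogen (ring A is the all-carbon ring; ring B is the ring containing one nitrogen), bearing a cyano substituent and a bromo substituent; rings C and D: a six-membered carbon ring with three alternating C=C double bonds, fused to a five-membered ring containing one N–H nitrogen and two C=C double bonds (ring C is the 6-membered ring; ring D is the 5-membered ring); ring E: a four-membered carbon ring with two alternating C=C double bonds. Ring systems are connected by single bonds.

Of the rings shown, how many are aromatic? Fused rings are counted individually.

Rings A and B form a fused bicyclic system (with one nitrogen) with 10 sp² atoms and 10 π electrons from ring double bonds. 10 = 4(2)+2, so the system is aromatic and both rings count as aromatic (quinoline).
Rings C and D form a fused bicyclic system (with one N–H) with 9 sp² atoms and 10 π electrons from ring double bonds plus a heteroatom lone pair. 10 = 4(2)+2, so the system is aromatic and both rings count as aromatic (indole).
Ring E has only sp² ring atoms; a planar conformation would have a fully conjugated π system of 4 electrons. But 4 = 4(1), which is 4n not 4n+2, so ring E is not aromatic (cyclobutadiene) — cyclobutadiene is antiaromatic and distorts to a rectangle.
Aromatic: A, B, C, D. Total: 4.

4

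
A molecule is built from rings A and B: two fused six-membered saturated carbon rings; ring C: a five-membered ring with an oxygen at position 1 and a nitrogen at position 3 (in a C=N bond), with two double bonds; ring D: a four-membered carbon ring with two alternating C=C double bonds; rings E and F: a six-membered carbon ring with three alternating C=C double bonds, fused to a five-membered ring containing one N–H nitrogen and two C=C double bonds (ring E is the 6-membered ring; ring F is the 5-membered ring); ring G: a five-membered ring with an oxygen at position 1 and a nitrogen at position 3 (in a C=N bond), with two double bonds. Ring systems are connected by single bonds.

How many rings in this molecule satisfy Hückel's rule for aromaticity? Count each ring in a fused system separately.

Ring A has only sp³ atoms, so it is not fully conjugated — not aromatic (cyclohexane ring).
Ring B has only sp³ atoms, so it is not fully conjugated — not aromatic (cyclohexane ring).
Ring C is planar and fully conjugated; 2 ring double bonds (4 π electrons) plus a heteroatom lone pair (2) give 6 π electrons. Since 6 = 4n+2 (n=1), ring C is aromatic (oxazole).
Ring D has only sp² ring atoms; a planar conformation would have a fully conjugated π system of 4 electrons. But 4 = 4(1), which is 4n not 4n+2, so ring D is not aromatic (cyclobutadiene) — cyclobutadiene is antiaromatic and distorts to a rectangle.
Rings E and F form a fused bicyclic system (with one N–H) with 9 sp² atoms and 10 π electrons from ring double bonds plus a heteroatom lone pair. 10 = 4(2)+2, so the system is aromatic and both rings count as aromatic (indole).
Ring G has a continuous p-orbital overlap around the ring; 2 ring double bonds (4 π electrons) plus a heteroatom lone pair (2) give 6 π electrons. That satisfies 4n+2 with n=1, so ring G is aromatic (oxazole).
Aromatic: C, E, F, G. Total: 4.

4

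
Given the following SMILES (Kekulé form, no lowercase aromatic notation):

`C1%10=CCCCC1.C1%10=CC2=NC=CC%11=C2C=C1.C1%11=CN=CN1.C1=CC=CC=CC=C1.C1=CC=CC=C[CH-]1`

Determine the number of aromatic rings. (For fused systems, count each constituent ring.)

3

The SMILES encodes a six-membered carbon ring with one C=C double bond; two fused six-membered rings, each with three alternating double bonds; one ring is all carbon and the other has one ring nitrogen; a five-membered ring with nitrogens at positions 1 and 3 (one bearing H, one in a C=N bond) and two double bonds; an eight-membered carbon ring with four alternating C=C double bonds; a seven-membered all-carbon ring bearing a negative charge on one carbon, with three C=C double bonds.
The 6-membered ring has four sp³ carbons, so it is not fully conjugated — not aromatic (cyclohexene).
The fused 6/6-membered bicyclic (with one nitrogen) is a single π system with 10 sp² atoms and 10 π electrons from ring double bonds. 10 = 4(2)+2, so the system is aromatic and both rings count as aromatic (quinoline).
The 5-membered ring with two nitrogens (one N–H, one =N–) is fully conjugated (every ring atom contributes a p orbital); 2 ring double bonds (4 π electrons) plus a heteroatom lone pair (2) give 6 π electrons. Since 6 = 4n+2 (n=1), it is aromatic (imidazole).
The 8-membered ring has only sp² ring atoms; a planar conformation would have a fully conjugated π system of 8 electrons. But 8 = 4(2), which is 4n not 4n+2, so it is not aromatic (cyclooctatetraene) — cyclooctatetraene distorts into a non-planar tub to avoid antiaromaticity.
The 7-membered ring has only sp² ring atoms; a planar conformation would have a fully conjugated π system of 8 electrons. But 8 = 4(2), which is 4n not 4n+2, so it is not aromatic (cycloheptatrienyl anion).
3 of the 6 rings are aromatic. Total: 3.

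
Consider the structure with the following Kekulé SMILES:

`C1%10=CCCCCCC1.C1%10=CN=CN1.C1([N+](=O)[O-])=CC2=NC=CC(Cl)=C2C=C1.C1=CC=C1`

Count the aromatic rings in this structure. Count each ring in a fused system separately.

3

The SMILES encodes an eight-membered carbon ring with one C=C double bond; a five-membered ring with nitrogens at positions 1 and 3 (one bearing H, one in a C=N bond) and two double bonds; two fused six-membered rings, each with three alternating double bonds; one ring is all carbon and the other has one ring nitrogen; a four-membered carbon ring with two alternating C=C double bonds.
The 8-membered ring has six sp³ carbons, so it is not fully conjugated — not aromatic (cyclooctene).
The 5-membered ring with two nitrogens (one N–H, one =N–) is fully conjugated (every ring atom contributes a p orbital); 2 ring double bonds (4 π electrons) plus a heteroatom lone pair (2) give 6 π electrons. Since 6 = 4n+2 (n=1), it is aromatic (imidazole).
The fused 6/6-membered bicyclic (with one nitrogen) is a single π system with 10 sp² atoms and 10 π electrons from ring double bonds. 10 = 4(2)+2, so the system is aromatic and both rings count as aromatic (quinoline).
The 4-membered ring has only sp² ring atoms; a planar conformation would have a fully conjugated π system of 4 electrons. But 4 = 4(1), which is 4n not 4n+2, so it is not aromatic (cyclobutadiene) — cyclobutadiene is antiaromatic and distorts to a rectangle.
3 of the 5 rings are aromatic. Total: 3.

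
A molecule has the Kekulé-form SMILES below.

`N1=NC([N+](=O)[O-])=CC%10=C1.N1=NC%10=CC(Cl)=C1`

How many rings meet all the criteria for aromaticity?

The SMILES encodes a six-membered ring with two adjacent nitrogens and three alternating double bonds; a six-membered ring with two adjacent nitrogens and three alternating double bonds.
The 6-membered ring with two nitrogens (1,2) has a continuous p-orbital overlap around the ring; 3 ring double bonds give 6 π electrons. Since 6 = 4n+2 (n=1), it is aromatic (pyridazine).
The second 6-membered ring with two nitrogens (1,2) is fully conjugated (every ring atom contributes a p orbital); 3 ring double bonds give 6 π electrons. That satisfies 4n+2 with n=1, so it is aromatic (pyridazine).
2 of the 2 rings are aromatic. Total: 2.

2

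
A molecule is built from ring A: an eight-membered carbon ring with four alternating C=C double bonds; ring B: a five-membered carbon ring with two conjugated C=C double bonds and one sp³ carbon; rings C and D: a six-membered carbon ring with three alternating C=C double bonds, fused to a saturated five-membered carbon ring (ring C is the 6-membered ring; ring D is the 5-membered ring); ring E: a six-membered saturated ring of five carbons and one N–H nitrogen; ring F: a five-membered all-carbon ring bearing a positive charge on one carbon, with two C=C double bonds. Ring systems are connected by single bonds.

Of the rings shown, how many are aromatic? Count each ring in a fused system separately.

Ring A has only sp² ring atoms; a planar conformation would have a fully conjugated π system of 8 electrons. But 8 = 4(2), which is 4n not 4n+2, so ring A is not aromatic (cyclooctatetraene) — cyclooctatetraene distorts into a non-planar tub to avoid antiaromaticity.
Ring B has one sp³ carbon, so it is not fully conjugated — not aromatic (cyclopentadiene).
Ring C is planar and fully conjugated; 3 ring double bonds give 6 π electrons. Since 6 = 4n+2 (n=1), ring C is aromatic (benzene ring).
Ring D has three sp³ carbons, so it is not fully conjugated — not aromatic (cyclopentane ring).
Ring E has only sp³ atoms, so it is not fully conjugated — not aromatic (piperidine).
Ring F has only sp² ring atoms; a planar conformation would have a fully conjugated π system of 4 electrons. But 4 = 4(1), which is 4n not 4n+2, so ring F is not aromatic (cyclopentadienyl cation).
Aromatic: C. Total: 1.

1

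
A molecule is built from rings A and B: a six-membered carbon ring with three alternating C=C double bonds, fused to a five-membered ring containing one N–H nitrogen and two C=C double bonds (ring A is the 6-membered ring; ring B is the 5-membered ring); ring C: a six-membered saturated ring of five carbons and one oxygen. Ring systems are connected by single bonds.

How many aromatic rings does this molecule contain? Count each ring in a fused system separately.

Rings A and B form a fused bicyclic system (with one N–H) with 9 sp² atoms and 10 π electrons from ring double bonds plus a heteroatom lone pair. 10 = 4(2)+2, so the system is aromatic and both rings count as aromatic (indole).
Ring C has only sp³ atoms, so it is not fully conjugated — not aromatic (tetrahydropyran).
Aromatic: A, B. Total: 2.

2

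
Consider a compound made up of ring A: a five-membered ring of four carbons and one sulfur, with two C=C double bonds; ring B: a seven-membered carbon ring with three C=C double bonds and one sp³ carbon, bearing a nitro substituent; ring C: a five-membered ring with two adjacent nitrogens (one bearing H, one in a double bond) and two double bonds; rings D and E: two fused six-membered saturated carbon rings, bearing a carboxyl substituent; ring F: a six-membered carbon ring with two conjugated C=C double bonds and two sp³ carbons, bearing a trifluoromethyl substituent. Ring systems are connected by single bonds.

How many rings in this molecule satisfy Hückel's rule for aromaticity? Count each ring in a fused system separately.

Ring A is fully conjugated (every ring atom contributes a p orbital); 2 ring double bonds (4 π electrons) plus a heteroatom lone pair (2) give 6 π electrons. That satisfies 4n+2 with n=1, so ring A is aromatic (thiophene).
Ring B has one sp³ carbon, so it is not fully conjugated — not aromatic (cycloheptatriene).
Ring C has a continuous p-orbital overlap around the ring; 2 ring double bonds (4 π electrons) plus a heteroatom lone pair (2) give 6 π electrons. That satisfies 4n+2 with n=1, so ring C is aromatic (pyrazole).
Ring D has only sp³ atoms, so it is not fully conjugated — not aromatic (cyclohexane ring).
Ring E has only sp³ atoms, so it is not fully conjugated — not aromatic (cyclohexane ring).
Ring F has two sp³ carbons, so it is not fully conjugated — not aromatic (1,3-cyclohexadiene).
Aromatic: A, C. Total: 2.

2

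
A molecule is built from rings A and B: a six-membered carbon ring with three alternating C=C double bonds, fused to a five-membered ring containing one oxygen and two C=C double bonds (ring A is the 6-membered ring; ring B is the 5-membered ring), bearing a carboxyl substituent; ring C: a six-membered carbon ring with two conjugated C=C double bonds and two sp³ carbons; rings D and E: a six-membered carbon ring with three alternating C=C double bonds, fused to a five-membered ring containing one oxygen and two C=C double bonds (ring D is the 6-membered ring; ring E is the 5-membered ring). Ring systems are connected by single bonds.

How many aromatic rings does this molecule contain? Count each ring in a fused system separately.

4

Rings A and B form a fused bicyclic system (with one oxygen) with 9 sp² atoms and 10 π electrons from ring double bonds plus a heteroatom lone pair. 10 = 4(2)+2, so the system is aromatic and both rings count as aromatic (benzofuran).
Ring C has two sp³ carbons, so it is not fully conjugated — not aromatic (1,3-cyclohexadiene).
Rings D and E form a fused bicyclic system (with one oxygen) with 9 sp² atoms and 10 π electrons from ring double bonds plus a heteroatom lone pair. 10 = 4(2)+2, so the system is aromatic and both rings count as aromatic (benzofuran).
Aromatic: A, B, D, E. Total: 4.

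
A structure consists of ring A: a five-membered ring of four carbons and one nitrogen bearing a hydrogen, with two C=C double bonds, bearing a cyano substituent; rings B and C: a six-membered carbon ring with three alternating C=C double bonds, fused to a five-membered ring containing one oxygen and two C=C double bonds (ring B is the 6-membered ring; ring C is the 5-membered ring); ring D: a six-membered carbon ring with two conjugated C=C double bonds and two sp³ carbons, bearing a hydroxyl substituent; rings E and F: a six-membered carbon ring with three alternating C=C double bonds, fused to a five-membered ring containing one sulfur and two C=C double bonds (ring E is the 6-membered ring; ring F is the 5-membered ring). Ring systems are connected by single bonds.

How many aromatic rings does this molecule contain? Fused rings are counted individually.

Ring A has a continuous p-orbital overlap around the ring; 2 ring double bonds (4 π electrons) plus a heteroatom lone pair (2) give 6 π electrons. That satisfies 4n+2 with n=1, so ring A is aromatic (pyrrole).
Rings B and C form a fused bicyclic system (with one oxygen) with 9 sp² atoms and 10 π electrons from ring double bonds plus a heteroatom lone pair. 10 = 4(2)+2, so the system is aromatic and both rings count as aromatic (benzofuran).
Ring D has two sp³ carbons, so it is not fully conjugated — not aromatic (1,3-cyclohexadiene).
Rings E and F form a fused bicyclic system (with one sulfur) with 9 sp² atoms and 10 π electrons from ring double bonds plus a heteroatom lone pair. 10 = 4(2)+2, so the system is aromatic and both rings count as aromatic (benzothiophene).
Aromatic: A, B, C, E, F. Total: 5.

5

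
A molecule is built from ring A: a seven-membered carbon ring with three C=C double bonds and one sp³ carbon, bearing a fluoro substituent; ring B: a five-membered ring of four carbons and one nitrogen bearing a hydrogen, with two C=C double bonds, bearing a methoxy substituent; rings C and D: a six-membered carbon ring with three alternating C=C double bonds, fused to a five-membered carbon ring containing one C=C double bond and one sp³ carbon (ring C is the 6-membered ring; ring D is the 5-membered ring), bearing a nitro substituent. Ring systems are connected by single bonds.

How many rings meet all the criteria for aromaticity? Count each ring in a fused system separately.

2

Ring A has one sp³ carbon, so it is not fully conjugated — not aromatic (cycloheptatriene).
Ring B is fully conjugated (every ring atom contributes a p orbital); 2 ring double bonds (4 π electrons) plus a heteroatom lone pair (2) give 6 π electrons. That satisfies 4n+2 with n=1, so ring B is aromatic (pyrrole).
Ring C has a continuous p-orbital overlap around the ring; 3 ring double bonds give 6 π electrons. Since 6 = 4n+2 (n=1), ring C is aromatic (benzene ring).
Ring D has one sp³ carbon, so it is not fully conjugated — not aromatic (cyclopentene ring).
Aromatic: B, C. Total: 2.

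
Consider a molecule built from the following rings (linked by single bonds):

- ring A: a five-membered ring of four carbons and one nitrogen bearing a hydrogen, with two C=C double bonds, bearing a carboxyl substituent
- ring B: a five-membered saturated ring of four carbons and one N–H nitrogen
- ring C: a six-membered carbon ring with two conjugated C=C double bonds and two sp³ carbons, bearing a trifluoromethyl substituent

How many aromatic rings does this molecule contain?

Ring A is fully conjugated (every ring atom contributes a p orbital); 2 ring double bonds (4 π electrons) plus a heteroatom lone pair (2) give 6 π electrons. Since 6 = 4n+2 (n=1), ring A is aromatic (pyrrole).
Ring B has only sp³ atoms, so it is not fully conjugated — not aromatic (pyrrolidine).
Ring C has two sp³ carbons, so it is not fully conjugated — not aromatic (1,3-cyclohexadiene).
Aromatic: A. Total: 1.

1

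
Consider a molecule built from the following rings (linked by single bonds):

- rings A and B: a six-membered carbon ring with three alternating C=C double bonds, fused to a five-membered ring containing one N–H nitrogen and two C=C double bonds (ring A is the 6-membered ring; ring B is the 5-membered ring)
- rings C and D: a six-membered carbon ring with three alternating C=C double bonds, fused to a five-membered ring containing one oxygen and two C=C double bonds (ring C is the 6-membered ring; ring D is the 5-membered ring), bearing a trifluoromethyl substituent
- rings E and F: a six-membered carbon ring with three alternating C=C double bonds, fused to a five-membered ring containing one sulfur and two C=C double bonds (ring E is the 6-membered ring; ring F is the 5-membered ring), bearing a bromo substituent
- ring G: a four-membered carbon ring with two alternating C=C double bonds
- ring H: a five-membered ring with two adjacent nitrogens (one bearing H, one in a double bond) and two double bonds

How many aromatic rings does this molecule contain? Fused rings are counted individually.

Rings A and B form a fused bicyclic system (with one N–H) with 9 sp² atoms and 10 π electrons from ring double bonds plus a heteroatom lone pair. 10 = 4(2)+2, so the system is aromatic and both rings count as aromatic (indole).
Rings C and D form a fused bicyclic system (with one oxygen) with 9 sp² atoms and 10 π electrons from ring double bonds plus a heteroatom lone pair. 10 = 4(2)+2, so the system is aromatic and both rings count as aromatic (benzofuran).
Rings E and F form a fused bicyclic system (with one sulfur) with 9 sp² atoms and 10 π electrons from ring double bonds plus a heteroatom lone pair. 10 = 4(2)+2, so the system is aromatic and both rings count as aromatic (benzothiophene).
Ring G has only sp² ring atoms; a planar conformation would have a fully conjugated π system of 4 electrons. But 4 = 4(1), which is 4n not 4n+2, so ring G is not aromatic (cyclobutadiene) — cyclobutadiene is antiaromatic and distorts to a rectangle.
Ring H has a continuous p-orbital overlap around the ring; 2 ring double bonds (4 π electrons) plus a heteroatom lone pair (2) give 6 π electrons. 6 = 4(1)+2, so ring H is aromatic (pyrazole).
Aromatic: A, B, C, D, E, F, H. Total: 7.

7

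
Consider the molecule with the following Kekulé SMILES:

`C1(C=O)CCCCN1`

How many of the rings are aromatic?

0

The SMILES encodes a six-membered saturated ring of five carbons and one N–H nitrogen.
The 6-membered ring with one N–H has only sp³ atoms, so it is not fully conjugated — not aromatic (piperidine).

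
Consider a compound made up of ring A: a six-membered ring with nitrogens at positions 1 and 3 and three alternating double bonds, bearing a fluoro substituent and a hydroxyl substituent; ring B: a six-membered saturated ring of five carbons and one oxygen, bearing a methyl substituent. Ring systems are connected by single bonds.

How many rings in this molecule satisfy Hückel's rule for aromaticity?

Ring A has a continuous p-orbital overlap around the ring; 3 ring double bonds give 6 π electrons. 6 = 4(1)+2, so ring A is aromatic (pyrimidine).
Ring B has only sp³ atoms, so it is not fully conjugated — not aromatic (tetrahydropyran).
Aromatic: A. Total: 1.

1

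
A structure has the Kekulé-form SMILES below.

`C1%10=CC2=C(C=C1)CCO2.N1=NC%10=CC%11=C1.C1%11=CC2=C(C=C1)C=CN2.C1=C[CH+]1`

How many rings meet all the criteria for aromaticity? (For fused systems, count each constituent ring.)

The SMILES encodes a six-membered carbon ring with three alternating C=C double bonds, fused to a five-membered ring containing one oxygen and two sp³ carbons; a six-membered ring with two adjacent nitrogens and three alternating double bonds; a six-membered carbon ring with three alternating C=C double bonds, fused to a five-membered ring containing one N–H nitrogen and two C=C double bonds; a three-membered all-carbon ring bearing a positive charge on one carbon, with one C=C double bond.
The 6-membered ring is fully conjugated (every ring atom contributes a p orbital); 3 ring double bonds give 6 π electrons. Since 6 = 4n+2 (n=1), it is aromatic (benzene ring).
The 5-membered ring with one oxygen has two sp³ carbons, so it is not fully conjugated — not aromatic (oxolane ring).
The 6-membered ring with two nitrogens (1,2) has a continuous p-orbital overlap around the ring; 3 ring double bonds give 6 π electrons. That satisfies 4n+2 with n=1, so it is aromatic (pyridazine).
The fused 6/5-membered bicyclic (with one N–H) is a single π system with 9 sp² atoms and 10 π electrons from ring double bonds plus a heteroatom lone pair. 10 = 4(2)+2, so the system is aromatic and both rings count as aromatic (indole).
The 3-membered ring is planar and fully conjugated; 1 ring double bond (2 π electrons) plus the carbocation's empty p orbital (0, but keeps the ring conjugated) give 2 π electrons. That satisfies 4n+2 with n=0, so it is aromatic (cyclopropenyl cation).
5 of the 6 rings are aromatic. Total: 5.

5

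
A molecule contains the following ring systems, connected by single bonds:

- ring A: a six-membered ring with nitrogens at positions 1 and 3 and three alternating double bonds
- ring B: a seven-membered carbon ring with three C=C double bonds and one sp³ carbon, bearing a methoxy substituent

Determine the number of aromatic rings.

1

Ring A has a continuous p-orbital overlap around the ring; 3 ring double bonds give 6 π electrons. That satisfies 4n+2 with n=1, so ring A is aromatic (pyrimidine).
Ring B has one sp³ carbon, so it is not fully conjugated — not aromatic (cycloheptatriene).
Aromatic: A. Total: 1.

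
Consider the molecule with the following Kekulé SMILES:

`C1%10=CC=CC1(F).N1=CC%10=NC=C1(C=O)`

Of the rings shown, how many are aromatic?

1

The SMILES encodes a five-membered carbon ring with two conjugated C=C double bonds and one sp³ carbon; a six-membered ring with nitrogens at positions 1 and 4 and three alternating double bonds.
The 5-membered ring has one sp³ carbon, so it is not fully conjugated — not aromatic (cyclopentadiene).
The 6-membered ring with two nitrogens (1,4) is fully conjugated (every ring atom contributes a p orbital); 3 ring double bonds give 6 π electrons. That satisfies 4n+2 with n=1, so it is aromatic (pyrazine).
1 of the 2 rings is aromatic. Total: 1.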